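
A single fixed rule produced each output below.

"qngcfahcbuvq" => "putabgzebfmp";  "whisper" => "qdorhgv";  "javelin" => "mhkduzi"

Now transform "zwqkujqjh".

Rule — shift every letter 1 place backward in the alphabet (wrapping around), then reverse the string.
For "zwqkujqjh" the result is "gipitjpvy".
(Check on "javelin": → "izudkhm" → "mhkduzi" ✓)

gipitjpvy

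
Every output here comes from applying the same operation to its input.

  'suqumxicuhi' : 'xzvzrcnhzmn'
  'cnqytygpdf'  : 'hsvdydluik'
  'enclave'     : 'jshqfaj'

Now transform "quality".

The transformation: shift every letter 5 places forward in the alphabet (wrapping around).
So "quality" becomes "vzfqnyd".

vzfqnyd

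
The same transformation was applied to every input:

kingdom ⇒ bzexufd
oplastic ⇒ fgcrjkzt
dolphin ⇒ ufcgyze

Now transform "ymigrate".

pdzxirkv

In each case the input is transformed by: shift every letter 9 places backward in the alphabet (wrapping around).
Doing the same to "ymigrate": "pdzxirkv".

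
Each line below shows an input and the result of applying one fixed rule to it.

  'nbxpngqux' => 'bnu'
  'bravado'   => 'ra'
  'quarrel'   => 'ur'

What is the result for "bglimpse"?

Rule — keep one character in every 3, starting at position 2 (positions 2nd, 5th, 8th, ...).
On "bglimpse" that produces "gme".

gme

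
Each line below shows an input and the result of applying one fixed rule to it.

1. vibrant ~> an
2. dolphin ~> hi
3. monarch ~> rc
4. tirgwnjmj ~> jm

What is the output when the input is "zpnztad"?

The pattern: move the last 3 characters to the front (rotate right by 3), then keep only the first 2 characters.
On "zpnztad": the first step gives "tadzpnz", and the second then gives "ta".

ta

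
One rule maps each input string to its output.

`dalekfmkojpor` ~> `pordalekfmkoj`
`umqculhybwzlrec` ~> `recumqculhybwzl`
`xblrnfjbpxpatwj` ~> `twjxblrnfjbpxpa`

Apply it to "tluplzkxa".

The pattern: move the last 3 characters to the front (rotate right by 3).
Applying that to "tluplzkxa" gives "kxatluplz".

kxatluplz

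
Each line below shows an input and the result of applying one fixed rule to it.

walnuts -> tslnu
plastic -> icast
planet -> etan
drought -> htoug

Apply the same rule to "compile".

lempi

The transformation: delete the first 2 characters, then move the last 2 characters to the front (rotate right by 2).
On "compile" that produces "lempi".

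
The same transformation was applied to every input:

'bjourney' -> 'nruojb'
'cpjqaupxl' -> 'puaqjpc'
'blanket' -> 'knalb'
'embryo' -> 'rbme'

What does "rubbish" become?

Each output is the input with this applied: reverse the string, then delete the first 2 characters.
"rubbish" → "hsibbur" → "ibbur".

ibbur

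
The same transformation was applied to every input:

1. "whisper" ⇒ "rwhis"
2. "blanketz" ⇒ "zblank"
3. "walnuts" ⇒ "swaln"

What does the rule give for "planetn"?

Rule — move the last 3 characters to the front (rotate right by 3), then delete the first 2 characters.
"planetn" → "etnplan" → "nplan".

nplan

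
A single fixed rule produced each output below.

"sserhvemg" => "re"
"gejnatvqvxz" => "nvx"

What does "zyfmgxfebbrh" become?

mfb

In each case the input is transformed by: delete the first 2 characters, then keep one character in every 3, starting at position 2 (positions 2nd, 5th, 8th, ...).
For "zyfmgxfebbrh", step one produces "fmgxfebbrh"; step two turns that into "mfb".
(Check on "gejnatvqvxz": → "jnatvqvxz" → "nvx" ✓)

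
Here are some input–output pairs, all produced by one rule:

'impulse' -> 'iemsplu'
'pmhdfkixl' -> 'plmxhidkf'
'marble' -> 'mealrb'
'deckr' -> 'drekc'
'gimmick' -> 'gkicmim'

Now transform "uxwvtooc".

The rule is to take characters alternately from the front and the back (1st, last, 2nd, 2nd-last, ...).
"uxwvtooc" → "ucxowovt".

ucxowovt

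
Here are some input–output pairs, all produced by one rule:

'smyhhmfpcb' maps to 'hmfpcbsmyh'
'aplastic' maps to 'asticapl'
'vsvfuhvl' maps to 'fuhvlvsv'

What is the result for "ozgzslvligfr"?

lvligfrozgzs

In each case the input is transformed by: move the last character to the front, then swap the front and back halves of the string.
"ozgzslvligfr" → "rozgzslvligf" → "lvligfrozgzs".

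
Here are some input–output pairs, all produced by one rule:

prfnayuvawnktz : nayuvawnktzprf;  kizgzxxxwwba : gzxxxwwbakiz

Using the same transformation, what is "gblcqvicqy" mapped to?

Looking at the pairs, the operation is to move the first 3 characters to the end (rotate left by 3).
For "gblcqvicqy" the result is "cqvicqygbl".

cqvicqygbl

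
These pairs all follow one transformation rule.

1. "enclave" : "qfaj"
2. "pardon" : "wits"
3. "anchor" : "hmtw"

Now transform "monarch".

Each output is the input with this applied: shift every letter 5 places forward in the alphabet (wrapping around), then keep only the last 4 characters.
On "monarch": the first step gives "rtsfwhm", and the second then gives "fwhm".

fwhm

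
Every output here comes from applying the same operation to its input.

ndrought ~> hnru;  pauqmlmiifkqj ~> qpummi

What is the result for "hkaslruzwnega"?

ghaluw

In each case the input is transformed by: move the last 3 characters to the front (rotate right by 3), then keep every other character starting from the second (positions 2nd, 4th, 6th, ...).
Applying both steps to "hkaslruzwnega": "egahkaslruzwn", then "ghaluw".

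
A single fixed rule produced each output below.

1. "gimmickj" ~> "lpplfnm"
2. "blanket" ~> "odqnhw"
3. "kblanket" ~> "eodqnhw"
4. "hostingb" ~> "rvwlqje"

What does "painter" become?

The pattern: shift every letter 3 places forward in the alphabet (wrapping around), then delete the first character.
"painter" → "sdlqwhu" → "dlqwhu".
(Check on "hostingb": → "krvwlqje" → "rvwlqje" ✓)

dlqwhu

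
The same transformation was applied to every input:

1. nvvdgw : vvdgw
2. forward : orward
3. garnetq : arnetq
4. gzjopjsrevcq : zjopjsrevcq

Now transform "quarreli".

uarreli

The rule is to delete the first character.
Doing the same to "quarreli": "uarreli".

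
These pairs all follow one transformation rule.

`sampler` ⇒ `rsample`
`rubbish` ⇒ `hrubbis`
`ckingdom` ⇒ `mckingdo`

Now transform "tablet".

ttable

The transformation: move the last character to the front.
So "tablet" becomes "ttable".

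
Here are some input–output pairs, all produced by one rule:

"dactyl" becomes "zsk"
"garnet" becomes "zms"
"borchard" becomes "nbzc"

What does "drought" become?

qtg

What's happening: keep every other character starting from the second (positions 2nd, 4th, 6th, ...), then shift every letter 1 place backward in the alphabet (wrapping around).
"drought" → "ruh" → "qtg".
(Check on "borchard": → "ocad" → "nbzc" ✓)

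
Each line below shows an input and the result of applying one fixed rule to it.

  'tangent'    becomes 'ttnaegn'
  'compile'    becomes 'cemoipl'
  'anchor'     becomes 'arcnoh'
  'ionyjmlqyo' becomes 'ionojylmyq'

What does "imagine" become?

ieamign

The rule is to move the last character to the front, then swap each adjacent pair of characters (1↔2, 3↔4, ...).
Starting from "imagine": after the first operation, "eimagin"; after the second, "ieamign".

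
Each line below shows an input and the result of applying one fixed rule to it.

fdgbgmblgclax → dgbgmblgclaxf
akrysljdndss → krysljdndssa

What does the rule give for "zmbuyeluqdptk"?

Each output is the input with this applied: move the first character to the end.
Doing the same to "zmbuyeluqdptk": "mbuyeluqdptkz".

mbuyeluqdptkz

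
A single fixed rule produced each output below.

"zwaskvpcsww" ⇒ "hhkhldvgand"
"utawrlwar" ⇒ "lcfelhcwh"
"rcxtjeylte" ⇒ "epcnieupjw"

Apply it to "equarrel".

The rule is to move the last 2 characters to the front (rotate right by 2), then shift every letter 11 places forward in the alphabet (wrapping around).
Starting from "equarrel": after the first operation, "elequarr"; after the second, "pwpbflcc".

pwpbflcc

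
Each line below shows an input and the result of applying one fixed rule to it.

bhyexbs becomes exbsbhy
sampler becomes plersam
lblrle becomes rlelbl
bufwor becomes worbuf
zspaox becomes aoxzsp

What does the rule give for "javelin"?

The transformation: move the first 3 characters to the end (rotate left by 3).
Applying that to "javelin" gives "elinjav".

elinjav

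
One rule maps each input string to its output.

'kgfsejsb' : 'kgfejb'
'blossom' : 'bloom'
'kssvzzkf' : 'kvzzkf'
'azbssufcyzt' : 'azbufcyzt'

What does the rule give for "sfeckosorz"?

Looking at the pairs, the operation is to remove every "s".
Doing the same to "sfeckosorz": "feckoorz".

feckoorz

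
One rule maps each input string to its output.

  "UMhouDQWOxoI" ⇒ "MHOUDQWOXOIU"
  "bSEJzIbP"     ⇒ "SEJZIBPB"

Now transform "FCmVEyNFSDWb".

In each case the input is transformed by: move the first character to the end, then convert every letter to uppercase.
Working it through for "FCmVEyNFSDWb": intermediate "CmVEyNFSDWbF", final "CMVEYNFSDWBF".

CMVEYNFSDWBF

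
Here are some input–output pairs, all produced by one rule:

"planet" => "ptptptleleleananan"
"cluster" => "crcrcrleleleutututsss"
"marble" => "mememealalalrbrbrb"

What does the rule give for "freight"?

ftftftrhrhrhegegegiii

In each case the input is transformed by: repeat every character 3 times, then take characters alternately from the front and the back (1st, last, 2nd, 2nd-last, ...).
Applying both steps to "freight": "fffrrreeeiiiggghhhttt", then "ftftftrhrhrhegegegiii".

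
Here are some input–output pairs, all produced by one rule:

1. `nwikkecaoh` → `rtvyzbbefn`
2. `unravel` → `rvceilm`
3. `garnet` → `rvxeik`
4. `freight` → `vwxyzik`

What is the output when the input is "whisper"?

Rule — sort the characters into alphabetical order, then shift every letter 9 places backward in the alphabet (wrapping around).
Applying that to "whisper" gives "vyzgijn".

vyzgijn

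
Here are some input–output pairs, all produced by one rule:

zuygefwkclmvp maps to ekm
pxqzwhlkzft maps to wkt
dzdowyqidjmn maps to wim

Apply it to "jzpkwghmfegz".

wmg

Each output is the input with this applied: delete the first 3 characters, then keep one character in every 3, starting at position 2 (positions 2nd, 5th, 8th, ...).
Doing the same to "jzpkwghmfegz": "wmg".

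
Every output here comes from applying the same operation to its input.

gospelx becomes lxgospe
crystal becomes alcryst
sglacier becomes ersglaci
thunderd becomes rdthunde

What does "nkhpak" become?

What's happening: move the last 2 characters to the front (rotate right by 2).
So "nkhpak" becomes "aknkhp".

aknkhp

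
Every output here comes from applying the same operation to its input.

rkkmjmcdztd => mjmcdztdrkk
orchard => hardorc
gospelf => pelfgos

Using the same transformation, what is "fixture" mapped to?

turefix

Each output is the input with this applied: move the first 3 characters to the end (rotate left by 3).
For "fixture" the result is "turefix".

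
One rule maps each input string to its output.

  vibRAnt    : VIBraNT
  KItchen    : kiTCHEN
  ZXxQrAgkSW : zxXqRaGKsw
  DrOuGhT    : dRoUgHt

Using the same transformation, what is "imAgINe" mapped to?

IMaGinE

What's happening: flip the case of every letter.
On "imAgINe" that produces "IMaGinE".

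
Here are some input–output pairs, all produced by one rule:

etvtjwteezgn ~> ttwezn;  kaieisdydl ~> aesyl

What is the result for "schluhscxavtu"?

What's happening: keep every other character starting from the second (positions 2nd, 4th, 6th, ...).
For "schluhscxavtu" the result is "clhcat".

clhcat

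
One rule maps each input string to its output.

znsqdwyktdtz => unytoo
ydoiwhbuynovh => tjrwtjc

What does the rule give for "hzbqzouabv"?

What's happening: keep every other character starting from the first (positions 1st, 3rd, 5th, ...), then shift every letter 5 places backward in the alphabet (wrapping around).
"hzbqzouabv" → "cwupw".

cwupw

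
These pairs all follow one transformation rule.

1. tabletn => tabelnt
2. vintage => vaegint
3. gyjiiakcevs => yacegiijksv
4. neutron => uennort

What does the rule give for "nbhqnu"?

The rule is to sort the characters into alphabetical order, then move the last character to the front.
"nbhqnu" → "bhnnqu" → "ubhnnq".

ubhnnq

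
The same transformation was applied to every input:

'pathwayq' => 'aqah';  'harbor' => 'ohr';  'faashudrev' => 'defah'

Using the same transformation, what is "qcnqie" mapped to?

iqn

In each case the input is transformed by: swap the front and back halves of the string, then keep every other character starting from the second (positions 2nd, 4th, 6th, ...).
For "qcnqie", step one produces "qieqcn"; step two turns that into "iqn".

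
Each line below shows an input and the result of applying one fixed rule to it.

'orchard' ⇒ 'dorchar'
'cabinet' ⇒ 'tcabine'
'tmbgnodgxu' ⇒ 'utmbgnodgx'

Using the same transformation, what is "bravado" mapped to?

obravad

Looking at the pairs, the operation is to move the last character to the front.
So "bravado" becomes "obravad".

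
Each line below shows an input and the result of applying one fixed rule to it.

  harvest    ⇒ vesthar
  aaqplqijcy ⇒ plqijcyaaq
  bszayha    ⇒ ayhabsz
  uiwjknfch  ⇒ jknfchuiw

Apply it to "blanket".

The transformation: move the first 3 characters to the end (rotate left by 3).
So "blanket" becomes "nketbla".

nketbla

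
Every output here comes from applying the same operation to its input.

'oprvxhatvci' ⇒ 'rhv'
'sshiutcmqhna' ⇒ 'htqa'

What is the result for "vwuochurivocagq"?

In each case the input is transformed by: keep one character in every 3, starting at position 3 (positions 3rd, 6th, 9th, ...).
On "vwuochurivocagq" that produces "uhicq".

uhicq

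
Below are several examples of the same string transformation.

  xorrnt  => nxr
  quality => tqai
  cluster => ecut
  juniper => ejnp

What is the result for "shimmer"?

esim

The rule is to move the last 2 characters to the front (rotate right by 2), then keep every other character starting from the first (positions 1st, 3rd, 5th, ...).
On "shimmer": the first step gives "ershimm", and the second then gives "esim".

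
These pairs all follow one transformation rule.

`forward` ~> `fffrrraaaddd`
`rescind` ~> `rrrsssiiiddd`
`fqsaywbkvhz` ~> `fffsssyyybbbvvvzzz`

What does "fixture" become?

The pattern: keep every other character starting from the first (positions 1st, 3rd, 5th, ...), then repeat every character 3 times.
Working it through for "fixture": intermediate "fxue", final "fffxxxuuueee".

fffxxxuuueee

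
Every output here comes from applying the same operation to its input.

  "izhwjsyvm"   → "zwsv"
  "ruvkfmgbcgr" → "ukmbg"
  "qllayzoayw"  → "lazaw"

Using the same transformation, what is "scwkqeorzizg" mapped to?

ckerig

The pattern: keep every other character starting from the second (positions 2nd, 4th, 6th, ...).
Doing the same to "scwkqeorzizg": "ckerig".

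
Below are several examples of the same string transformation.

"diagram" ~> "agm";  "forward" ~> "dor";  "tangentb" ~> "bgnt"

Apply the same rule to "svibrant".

Rule — sort the characters into alphabetical order, then keep every other character starting from the second (positions 2nd, 4th, 6th, ...).
"svibrant" → "abinrstv" → "bnsv".

bnsv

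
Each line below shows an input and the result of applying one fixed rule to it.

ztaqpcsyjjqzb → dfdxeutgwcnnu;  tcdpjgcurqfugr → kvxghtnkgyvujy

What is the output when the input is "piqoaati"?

xmtmusee

In each case the input is transformed by: move the last 2 characters to the front (rotate right by 2), then shift every letter 4 places forward in the alphabet (wrapping around).
On "piqoaati": the first step gives "tipiqoaa", and the second then gives "xmtmusee".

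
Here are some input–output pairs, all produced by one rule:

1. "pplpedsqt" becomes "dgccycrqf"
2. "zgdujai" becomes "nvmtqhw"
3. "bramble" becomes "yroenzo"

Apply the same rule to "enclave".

The rule is to shift every letter 13 places forward in the alphabet (wrapping around) — i.e. ROT13, then move the last 2 characters to the front (rotate right by 2).
Starting from "enclave": after the first operation, "rapynir"; after the second, "irrapyn".
(Check on "pplpedsqt": → "ccycrqfdg" → "dgccycrqf" ✓)

irrapyn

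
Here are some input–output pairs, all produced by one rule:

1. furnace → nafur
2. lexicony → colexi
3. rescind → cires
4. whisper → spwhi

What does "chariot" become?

richa

The rule is to delete the last 2 characters, then move the last 2 characters to the front (rotate right by 2).
For "chariot" the result is "richa".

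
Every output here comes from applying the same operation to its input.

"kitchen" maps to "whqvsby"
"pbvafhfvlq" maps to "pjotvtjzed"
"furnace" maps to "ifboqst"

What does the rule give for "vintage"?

Rule — shift every letter 12 places backward in the alphabet (wrapping around), then move the first character to the end.
"vintage" → "jwbhous" → "wbhousj".
(Check on "furnace": → "tifboqs" → "ifboqst" ✓)

wbhousj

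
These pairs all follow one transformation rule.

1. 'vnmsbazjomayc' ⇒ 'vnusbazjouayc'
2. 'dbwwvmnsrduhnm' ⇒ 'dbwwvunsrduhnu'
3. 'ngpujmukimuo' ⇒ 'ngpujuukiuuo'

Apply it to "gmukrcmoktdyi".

The transformation: replace every "m" with "u".
For "gmukrcmoktdyi" the result is "guukrcuoktdyi".

guukrcuoktdyi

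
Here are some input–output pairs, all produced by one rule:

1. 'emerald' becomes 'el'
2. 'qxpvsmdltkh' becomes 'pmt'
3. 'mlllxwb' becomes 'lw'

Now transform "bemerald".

ma

In each case the input is transformed by: keep one character in every 3, starting at position 3 (positions 3rd, 6th, 9th, ...).
On "bemerald" that produces "ma".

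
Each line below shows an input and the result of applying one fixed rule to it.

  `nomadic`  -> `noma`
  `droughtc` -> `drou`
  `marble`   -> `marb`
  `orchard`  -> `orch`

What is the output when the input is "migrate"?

migr

The rule is to keep only the first 4 characters.
So "migrate" becomes "migr".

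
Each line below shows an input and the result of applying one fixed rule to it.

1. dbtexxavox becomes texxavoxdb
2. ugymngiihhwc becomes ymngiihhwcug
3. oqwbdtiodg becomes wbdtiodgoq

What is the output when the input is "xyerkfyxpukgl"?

In each case the input is transformed by: move the first 2 characters to the end (rotate left by 2).
Doing the same to "xyerkfyxpukgl": "erkfyxpukglxy".

erkfyxpukglxy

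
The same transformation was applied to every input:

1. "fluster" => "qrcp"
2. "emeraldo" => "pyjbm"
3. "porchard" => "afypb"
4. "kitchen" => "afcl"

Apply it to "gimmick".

kgai

The transformation: delete the first 3 characters, then shift every letter 2 places backward in the alphabet (wrapping around).
Doing the same to "gimmick": "kgai".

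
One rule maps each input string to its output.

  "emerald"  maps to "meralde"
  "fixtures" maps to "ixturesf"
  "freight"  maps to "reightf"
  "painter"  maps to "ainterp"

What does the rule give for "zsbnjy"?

sbnjyz

Looking at the pairs, the operation is to move the first character to the end.
"zsbnjy" → "sbnjyz".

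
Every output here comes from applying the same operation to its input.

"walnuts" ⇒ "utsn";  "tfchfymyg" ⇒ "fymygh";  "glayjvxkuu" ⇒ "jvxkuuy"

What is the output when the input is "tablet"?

In each case the input is transformed by: delete the first 3 characters, then move the first character to the end.
For "tablet", step one produces "let"; step two turns that into "etl".

etl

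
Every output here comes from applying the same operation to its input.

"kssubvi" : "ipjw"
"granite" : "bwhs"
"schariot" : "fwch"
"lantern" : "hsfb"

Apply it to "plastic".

ghwq

What's happening: shift every letter 12 places backward in the alphabet (wrapping around), then keep only the last 4 characters.
Applying both steps to "plastic": "dzoghwq", then "ghwq".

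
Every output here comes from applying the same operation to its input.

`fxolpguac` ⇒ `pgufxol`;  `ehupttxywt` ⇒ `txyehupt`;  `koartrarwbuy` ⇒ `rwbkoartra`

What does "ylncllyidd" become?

lyiylncl

Rule — delete the last 2 characters, then move the last 3 characters to the front (rotate right by 3).
Starting from "ylncllyidd": after the first operation, "ylncllyi"; after the second, "lyiylncl".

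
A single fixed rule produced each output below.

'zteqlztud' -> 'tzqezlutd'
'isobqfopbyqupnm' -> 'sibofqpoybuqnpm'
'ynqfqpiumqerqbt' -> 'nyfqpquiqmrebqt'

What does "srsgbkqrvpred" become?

rsgskbrqpverd

The pattern: swap each adjacent pair of characters (1↔2, 3↔4, ...).
Doing the same to "srsgbkqrvpred": "rsgskbrqpverd".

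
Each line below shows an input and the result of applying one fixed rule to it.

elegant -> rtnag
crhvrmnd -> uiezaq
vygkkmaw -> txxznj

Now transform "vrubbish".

The pattern: shift every letter 13 places forward in the alphabet (wrapping around) — i.e. ROT13, then delete the first 2 characters.
For "vrubbish", step one produces "iehoovfu"; step two turns that into "hoovfu".

hoovfu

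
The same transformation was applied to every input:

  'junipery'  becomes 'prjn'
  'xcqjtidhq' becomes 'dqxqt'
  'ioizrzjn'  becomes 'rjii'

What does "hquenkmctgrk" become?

In each case the input is transformed by: keep every other character starting from the first (positions 1st, 3rd, 5th, ...), then move the last 2 characters to the front (rotate right by 2).
Working it through for "hquenkmctgrk": intermediate "hunmtr", final "trhunm".

trhunm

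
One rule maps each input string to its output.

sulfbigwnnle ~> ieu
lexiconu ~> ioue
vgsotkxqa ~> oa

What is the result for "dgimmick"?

ii

In each case the input is transformed by: move the first 3 characters to the end (rotate left by 3), then keep only the vowels.
Starting from "dgimmick": after the first operation, "mmickdgi"; after the second, "ii".
(Check on "vgsotkxqa": → "otkxqavgs" → "oa" ✓)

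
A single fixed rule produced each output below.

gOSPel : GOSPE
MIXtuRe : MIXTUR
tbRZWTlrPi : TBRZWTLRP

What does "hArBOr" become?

What's happening: delete the last character, then convert every letter to uppercase.
Working it through for "hArBOr": intermediate "hArBO", final "HARBO".

HARBO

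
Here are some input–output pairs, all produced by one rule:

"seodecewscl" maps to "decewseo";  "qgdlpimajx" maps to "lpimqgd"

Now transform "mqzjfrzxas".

jfrzmqz

Rule — delete the last 3 characters, then move the first 3 characters to the end (rotate left by 3).
"mqzjfrzxas" → "mqzjfrz" → "jfrzmqz".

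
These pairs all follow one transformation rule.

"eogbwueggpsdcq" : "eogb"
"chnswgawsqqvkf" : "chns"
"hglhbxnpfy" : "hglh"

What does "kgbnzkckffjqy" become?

kgbn

The rule is to keep only the first 4 characters.
For "kgbnzkckffjqy" the result is "kgbn".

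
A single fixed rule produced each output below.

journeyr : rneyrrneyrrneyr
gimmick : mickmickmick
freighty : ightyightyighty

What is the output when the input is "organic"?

The rule is to delete the first 3 characters, then write the whole string 3 times in a row.
Applying that to "organic" gives "anicanicanic".

anicanicanic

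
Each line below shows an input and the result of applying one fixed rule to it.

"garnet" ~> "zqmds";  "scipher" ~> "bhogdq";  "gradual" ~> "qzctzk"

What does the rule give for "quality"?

tzkhsx

What's happening: shift every letter 1 place backward in the alphabet (wrapping around), then delete the first character.
Applying both steps to "quality": "ptzkhsx", then "tzkhsx".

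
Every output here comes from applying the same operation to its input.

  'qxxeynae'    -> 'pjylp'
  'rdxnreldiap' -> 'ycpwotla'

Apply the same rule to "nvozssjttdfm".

kddueeoqx

The rule is to delete the first 3 characters, then shift every letter 11 places forward in the alphabet (wrapping around).
Doing the same to "nvozssjttdfm": "kddueeoqx".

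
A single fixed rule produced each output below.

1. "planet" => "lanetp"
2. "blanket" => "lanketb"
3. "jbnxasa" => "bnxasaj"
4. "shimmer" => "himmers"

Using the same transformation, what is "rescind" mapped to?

escindr

Each output is the input with this applied: move the first character to the end.
For "rescind" the result is "escindr".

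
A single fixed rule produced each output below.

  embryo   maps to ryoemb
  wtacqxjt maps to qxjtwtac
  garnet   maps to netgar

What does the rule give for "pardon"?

The rule is to swap the front and back halves of the string.
For "pardon" the result is "donpar".

donpar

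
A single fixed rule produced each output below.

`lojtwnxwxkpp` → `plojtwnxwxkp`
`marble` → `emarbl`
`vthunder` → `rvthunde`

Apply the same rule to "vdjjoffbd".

dvdjjoffb

The rule is to move the last character to the front.
Applying that to "vdjjoffbd" gives "dvdjjoffb".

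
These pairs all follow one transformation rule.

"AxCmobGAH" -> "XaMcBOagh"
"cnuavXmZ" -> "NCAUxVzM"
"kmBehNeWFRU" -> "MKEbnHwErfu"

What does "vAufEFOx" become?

aVFUfeXo

Rule — swap each adjacent pair of characters (1↔2, 3↔4, ...), then flip the case of every letter.
Working it through for "vAufEFOx": intermediate "AvfuFExO", final "aVFUfeXo".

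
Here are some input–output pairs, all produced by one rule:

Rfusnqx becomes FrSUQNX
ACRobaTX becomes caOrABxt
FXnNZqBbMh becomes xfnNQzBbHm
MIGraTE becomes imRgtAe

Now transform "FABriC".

afRbcI

Looking at the pairs, the operation is to flip the case of every letter, then swap each adjacent pair of characters (1↔2, 3↔4, ...).
Starting from "FABriC": after the first operation, "fabRIc"; after the second, "afRbcI".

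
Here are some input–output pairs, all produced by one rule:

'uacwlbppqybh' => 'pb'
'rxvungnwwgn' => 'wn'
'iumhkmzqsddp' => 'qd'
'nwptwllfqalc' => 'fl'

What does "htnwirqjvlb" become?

The transformation: keep one character in every 3, starting at position 2 (positions 2nd, 5th, 8th, ...), then keep only the last 2 characters.
"htnwirqjvlb" → "tijb" → "jb".

jb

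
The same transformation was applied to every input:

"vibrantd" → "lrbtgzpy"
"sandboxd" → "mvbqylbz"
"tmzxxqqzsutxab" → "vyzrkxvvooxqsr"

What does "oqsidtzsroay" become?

mywmoqgbrxqp

The transformation: shift every letter 2 places backward in the alphabet (wrapping around), then move the last 3 characters to the front (rotate right by 3).
Doing the same to "oqsidtzsroay": "mywmoqgbrxqp".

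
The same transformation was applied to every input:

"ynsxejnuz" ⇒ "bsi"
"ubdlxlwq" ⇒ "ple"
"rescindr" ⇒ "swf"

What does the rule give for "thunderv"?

vrj

The transformation: keep one character in every 3, starting at position 2 (positions 2nd, 5th, 8th, ...), then shift every letter 12 places backward in the alphabet (wrapping around).
"thunderv" → "hdv" → "vrj".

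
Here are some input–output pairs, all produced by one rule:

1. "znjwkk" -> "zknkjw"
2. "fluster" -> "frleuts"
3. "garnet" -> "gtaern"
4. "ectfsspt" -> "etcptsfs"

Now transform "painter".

The pattern: take characters alternately from the front and the back (1st, last, 2nd, 2nd-last, ...).
Applying that to "painter" gives "praeitn".

praeitn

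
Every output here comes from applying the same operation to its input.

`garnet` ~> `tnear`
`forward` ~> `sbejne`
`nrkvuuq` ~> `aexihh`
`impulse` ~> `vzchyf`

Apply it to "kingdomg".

The pattern: shift every letter 13 places forward in the alphabet (wrapping around) — i.e. ROT13, then delete the last character.
For "kingdomg" the result is "xvatqbz".

xvatqbz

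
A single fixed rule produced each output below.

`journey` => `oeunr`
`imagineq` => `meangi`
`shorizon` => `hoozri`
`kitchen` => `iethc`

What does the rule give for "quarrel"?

Each output is the input with this applied: take characters alternately from the front and the back (1st, last, 2nd, 2nd-last, ...), then delete the first 2 characters.
Working it through for "quarrel": intermediate "qluearr", final "uearr".

uearr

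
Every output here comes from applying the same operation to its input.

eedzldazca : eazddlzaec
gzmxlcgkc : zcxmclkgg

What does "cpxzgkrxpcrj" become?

In each case the input is transformed by: swap the first and last characters, then swap each adjacent pair of characters (1↔2, 3↔4, ...).
Starting from "cpxzgkrxpcrj": after the first operation, "jpxzgkrxpcrc"; after the second, "pjzxkgxrcpcr".

pjzxkgxrcpcr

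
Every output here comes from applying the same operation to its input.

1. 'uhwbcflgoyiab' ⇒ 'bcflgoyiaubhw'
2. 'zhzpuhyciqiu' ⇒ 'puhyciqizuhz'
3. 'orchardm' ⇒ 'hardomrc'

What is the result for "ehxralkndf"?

ralkndefhx

Rule — swap the first and last characters, then move the first 3 characters to the end (rotate left by 3).
"ehxralkndf" → "fhxralknde" → "ralkndefhx".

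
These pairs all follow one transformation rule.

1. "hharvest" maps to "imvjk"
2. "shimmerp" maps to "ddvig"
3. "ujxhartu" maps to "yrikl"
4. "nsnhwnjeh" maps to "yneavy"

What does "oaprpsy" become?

igjp

Rule — shift every letter 9 places backward in the alphabet (wrapping around), then delete the first 3 characters.
On "oaprpsy": the first step gives "frgigjp", and the second then gives "igjp".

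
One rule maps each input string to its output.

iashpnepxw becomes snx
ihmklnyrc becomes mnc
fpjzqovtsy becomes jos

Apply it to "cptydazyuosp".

Rule — keep one character in every 3, starting at position 3 (positions 3rd, 6th, 9th, ...).
So "cptydazyuosp" becomes "taup".

taup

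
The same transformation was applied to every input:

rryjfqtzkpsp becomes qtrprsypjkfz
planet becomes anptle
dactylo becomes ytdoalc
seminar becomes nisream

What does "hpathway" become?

Rule — take characters alternately from the front and the back (1st, last, 2nd, 2nd-last, ...), then move the last 2 characters to the front (rotate right by 2).
On "hpathway": the first step gives "hypaawth", and the second then gives "thhypaaw".

thhypaaw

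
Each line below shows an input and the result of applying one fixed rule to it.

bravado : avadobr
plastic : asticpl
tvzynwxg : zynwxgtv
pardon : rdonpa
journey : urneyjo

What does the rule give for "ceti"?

tice

In each case the input is transformed by: move the first 2 characters to the end (rotate left by 2).
Doing the same to "ceti": "tice".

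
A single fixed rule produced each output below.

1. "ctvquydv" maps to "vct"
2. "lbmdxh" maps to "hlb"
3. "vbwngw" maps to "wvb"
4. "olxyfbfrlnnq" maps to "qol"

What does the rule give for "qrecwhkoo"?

oqr

The pattern: move the first 2 characters to the end (rotate left by 2), then keep only the last 3 characters.
"qrecwhkoo" → "ecwhkooqr" → "oqr".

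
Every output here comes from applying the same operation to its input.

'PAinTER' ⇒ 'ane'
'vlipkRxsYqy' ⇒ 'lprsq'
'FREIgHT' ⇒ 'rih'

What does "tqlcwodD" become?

qcod

The pattern: keep every other character starting from the second (positions 2nd, 4th, 6th, ...), then convert every letter to lowercase.
On "tqlcwodD": the first step gives "qcoD", and the second then gives "qcod".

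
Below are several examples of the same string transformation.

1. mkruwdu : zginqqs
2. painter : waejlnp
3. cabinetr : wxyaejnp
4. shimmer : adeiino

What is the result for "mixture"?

In each case the input is transformed by: sort the characters into alphabetical order, then shift every letter 4 places backward in the alphabet (wrapping around).
Working it through for "mixture": intermediate "eimrtux", final "aeinpqt".

aeinpqt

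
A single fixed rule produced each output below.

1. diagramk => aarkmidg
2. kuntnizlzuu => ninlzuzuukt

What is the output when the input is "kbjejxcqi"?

jxjqcibke

In each case the input is transformed by: swap each adjacent pair of characters (1↔2, 3↔4, ...), then move the first 3 characters to the end (rotate left by 3).
On "kbjejxcqi": the first step gives "bkejxjqci", and the second then gives "jxjqcibke".
(Check on "diagramk": → "idgaarkm" → "aarkmidg" ✓)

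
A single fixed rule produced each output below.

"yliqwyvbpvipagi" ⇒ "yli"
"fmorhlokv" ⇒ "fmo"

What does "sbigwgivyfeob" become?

In each case the input is transformed by: keep only the first 3 characters.
Applying that to "sbigwgivyfeob" gives "sbi".

sbi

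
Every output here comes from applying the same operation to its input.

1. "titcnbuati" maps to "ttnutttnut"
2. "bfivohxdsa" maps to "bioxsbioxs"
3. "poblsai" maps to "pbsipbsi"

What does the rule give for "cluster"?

What's happening: keep every other character starting from the first (positions 1st, 3rd, 5th, ...), then write the whole string twice.
For "cluster" the result is "cutrcutr".

cutrcutr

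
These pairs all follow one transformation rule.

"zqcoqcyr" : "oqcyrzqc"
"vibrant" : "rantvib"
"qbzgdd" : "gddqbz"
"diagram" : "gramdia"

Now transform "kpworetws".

oretwskpw

The transformation: move the first 3 characters to the end (rotate left by 3).
Applying that to "kpworetws" gives "oretwskpw".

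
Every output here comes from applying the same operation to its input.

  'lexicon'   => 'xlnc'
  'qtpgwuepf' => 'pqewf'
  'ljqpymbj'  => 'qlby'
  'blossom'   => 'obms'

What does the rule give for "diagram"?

admr

In each case the input is transformed by: keep every other character starting from the first (positions 1st, 3rd, 5th, ...), then swap each adjacent pair of characters (1↔2, 3↔4, ...).
"diagram" → "darm" → "admr".
(Check on "qtpgwuepf": → "qpwef" → "pqewf" ✓)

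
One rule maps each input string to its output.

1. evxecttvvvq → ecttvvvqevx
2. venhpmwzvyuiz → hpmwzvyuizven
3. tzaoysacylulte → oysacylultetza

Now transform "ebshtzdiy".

htzdiyebs

In each case the input is transformed by: move the first 3 characters to the end (rotate left by 3).
"ebshtzdiy" → "htzdiyebs".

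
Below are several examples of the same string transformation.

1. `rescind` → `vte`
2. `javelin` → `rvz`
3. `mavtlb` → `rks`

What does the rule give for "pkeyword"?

The rule is to shift every letter 9 places backward in the alphabet (wrapping around), then keep every other character starting from the second (positions 2nd, 4th, 6th, ...).
Applying both steps to "pkeyword": "gbvpnfiu", then "bpfu".
(Check on "mavtlb": → "drmkcs" → "rks" ✓)

bpfu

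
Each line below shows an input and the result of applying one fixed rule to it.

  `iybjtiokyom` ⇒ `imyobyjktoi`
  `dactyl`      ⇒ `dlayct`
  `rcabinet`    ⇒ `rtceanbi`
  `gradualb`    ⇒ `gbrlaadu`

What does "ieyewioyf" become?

Rule — take characters alternately from the front and the back (1st, last, 2nd, 2nd-last, ...).
So "ieyewioyf" becomes "ifeyyoeiw".

ifeyyoeiw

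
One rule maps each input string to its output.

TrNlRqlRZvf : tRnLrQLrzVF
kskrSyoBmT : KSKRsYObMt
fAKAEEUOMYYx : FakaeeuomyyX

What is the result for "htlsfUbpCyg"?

HTLSFuBPcYG

The pattern: flip the case of every letter.
Applying that to "htlsfUbpCyg" gives "HTLSFuBPcYG".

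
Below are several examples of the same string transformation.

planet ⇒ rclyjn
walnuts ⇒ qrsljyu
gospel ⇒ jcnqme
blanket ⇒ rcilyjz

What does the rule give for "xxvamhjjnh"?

flhhfkytvv

Rule — shift every letter 2 places backward in the alphabet (wrapping around), then reverse the string.
Applying both steps to "xxvamhjjnh": "vvtykfhhlf", then "flhhfkytvv".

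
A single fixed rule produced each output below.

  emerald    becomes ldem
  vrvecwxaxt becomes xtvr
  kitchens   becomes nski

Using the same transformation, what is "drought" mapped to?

htdr

The pattern: move the last 2 characters to the front (rotate right by 2), then keep only the first 4 characters.
So "drought" becomes "htdr".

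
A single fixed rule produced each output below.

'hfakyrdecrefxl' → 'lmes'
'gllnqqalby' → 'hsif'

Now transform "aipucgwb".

Rule — shift every letter 7 places forward in the alphabet (wrapping around), then keep only the last 4 characters.
"aipucgwb" → "hpwbjndi" → "jndi".

jndi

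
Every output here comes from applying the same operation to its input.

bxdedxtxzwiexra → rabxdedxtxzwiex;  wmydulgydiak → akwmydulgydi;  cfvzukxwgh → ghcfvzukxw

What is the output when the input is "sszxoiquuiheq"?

The rule is to move the last 2 characters to the front (rotate right by 2).
For "sszxoiquuiheq" the result is "eqsszxoiquuih".

eqsszxoiquuih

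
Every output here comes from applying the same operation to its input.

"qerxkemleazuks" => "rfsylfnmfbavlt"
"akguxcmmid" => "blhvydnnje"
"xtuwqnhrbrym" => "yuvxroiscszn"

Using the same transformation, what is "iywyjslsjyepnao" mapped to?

jzxzktmtkzfqobp

Each output is the input with this applied: shift every letter 1 place forward in the alphabet (wrapping around).
For "iywyjslsjyepnao" the result is "jzxzktmtkzfqobp".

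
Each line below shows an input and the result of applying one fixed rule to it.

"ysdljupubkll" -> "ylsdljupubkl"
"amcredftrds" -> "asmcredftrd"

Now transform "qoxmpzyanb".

qboxmpzyan

In each case the input is transformed by: swap the first and last characters, then move the last character to the front.
Applying both steps to "qoxmpzyanb": "boxmpzyanq", then "qboxmpzyan".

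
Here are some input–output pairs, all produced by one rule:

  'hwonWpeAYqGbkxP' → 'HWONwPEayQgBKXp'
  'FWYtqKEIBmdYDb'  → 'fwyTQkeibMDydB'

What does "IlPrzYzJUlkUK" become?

In each case the input is transformed by: flip the case of every letter.
On "IlPrzYzJUlkUK" that produces "iLpRZyZjuLKuk".

iLpRZyZjuLKuk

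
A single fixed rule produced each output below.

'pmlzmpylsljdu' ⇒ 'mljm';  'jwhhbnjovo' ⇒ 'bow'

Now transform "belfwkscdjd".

The transformation: keep one character in every 3, starting at position 2 (positions 2nd, 5th, 8th, ...), then move the first character to the end.
Starting from "belfwkscdjd": after the first operation, "ewcd"; after the second, "wcde".

wcde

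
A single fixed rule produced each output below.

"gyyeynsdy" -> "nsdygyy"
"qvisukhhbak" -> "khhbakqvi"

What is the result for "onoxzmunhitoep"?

munhitoepono

Looking at the pairs, the operation is to move the first 3 characters to the end (rotate left by 3), then delete the first 2 characters.
Starting from "onoxzmunhitoep": after the first operation, "xzmunhitoepono"; after the second, "munhitoepono".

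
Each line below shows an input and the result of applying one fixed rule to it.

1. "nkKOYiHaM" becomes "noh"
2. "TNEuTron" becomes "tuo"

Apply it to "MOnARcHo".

mah

In each case the input is transformed by: keep one character in every 3, starting at position 1 (positions 1st, 4th, 7th, ...), then convert every letter to lowercase.
Applying both steps to "MOnARcHo": "MAH", then "mah".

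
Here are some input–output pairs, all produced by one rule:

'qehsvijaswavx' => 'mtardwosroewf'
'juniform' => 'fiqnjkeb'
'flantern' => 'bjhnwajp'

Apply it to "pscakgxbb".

lxoxytwcg

Rule — take characters alternately from the front and the back (1st, last, 2nd, 2nd-last, ...), then shift every letter 4 places backward in the alphabet (wrapping around).
Applying that to "pscakgxbb" gives "lxoxytwcg".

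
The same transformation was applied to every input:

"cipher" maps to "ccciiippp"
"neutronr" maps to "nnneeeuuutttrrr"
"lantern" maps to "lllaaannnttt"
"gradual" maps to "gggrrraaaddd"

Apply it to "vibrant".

The transformation: delete the last 3 characters, then repeat every character 3 times.
So "vibrant" becomes "vvviiibbbrrr".

vvviiibbbrrr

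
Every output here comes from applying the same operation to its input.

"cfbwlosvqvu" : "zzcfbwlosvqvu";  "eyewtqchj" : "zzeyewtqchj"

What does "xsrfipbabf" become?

zzxsrfipbabf

The rule is to prepend "zz".
Doing the same to "xsrfipbabf": "zzxsrfipbabf".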